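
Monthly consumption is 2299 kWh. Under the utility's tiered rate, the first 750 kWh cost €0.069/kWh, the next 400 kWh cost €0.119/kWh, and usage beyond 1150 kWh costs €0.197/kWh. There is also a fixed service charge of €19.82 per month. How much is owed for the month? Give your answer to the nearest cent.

First 750 kWh × €0.069 = €51.75
Next 400 kWh × €0.119 = €47.60
Remaining 1149 kWh × €0.197 = €226.35
Energy charge = €325.70; + service €19.82 = €345.52

€345.52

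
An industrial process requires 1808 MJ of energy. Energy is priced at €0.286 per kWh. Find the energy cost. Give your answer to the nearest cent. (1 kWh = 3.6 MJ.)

1808 MJ × (0.27778 kWh/MJ) = 502.2 kWh
Cost = 502.2 kWh × €0.286/kWh = €143.64

€143.64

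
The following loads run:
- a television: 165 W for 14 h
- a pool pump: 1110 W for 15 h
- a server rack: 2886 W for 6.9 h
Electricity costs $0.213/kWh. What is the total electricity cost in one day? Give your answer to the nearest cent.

television: 165 W × 14 h = 2,310 Wh = 2.31 kWh
pool pump: 1110 W × 15 h = 16,650 Wh = 16.65 kWh
server rack: 2886 W × 6.9 h = 19,913 Wh = 19.91 kWh
Total energy = 2.31 + 16.65 + 19.91 = 38.87 kWh
Cost = 38.87 kWh × $0.213 = $8.28

$8.28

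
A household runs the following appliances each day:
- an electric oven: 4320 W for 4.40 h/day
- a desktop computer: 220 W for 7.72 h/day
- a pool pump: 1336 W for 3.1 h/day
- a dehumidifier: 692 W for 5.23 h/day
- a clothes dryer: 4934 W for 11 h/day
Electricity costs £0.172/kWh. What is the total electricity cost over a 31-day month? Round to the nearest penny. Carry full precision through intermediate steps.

£441.18

electric oven: 4320 W × 4.40 h × 31 d = 589,248 Wh = 589.2 kWh
desktop computer: 220 W × 7.72 h × 31 d = 52,650 Wh = 52.65 kWh
pool pump: 1336 W × 3.1 h × 31 d = 128,390 Wh = 128.4 kWh
dehumidifier: 692 W × 5.23 h × 31 d = 112,194 Wh = 112.2 kWh
clothes dryer: 4934 W × 11 h × 31 d = 1,682,494 Wh = 1,682 kWh
Total energy = 589.2 + 52.65 + 128.4 + 112.2 + 1,682 = 2,565 kWh
Cost = 2,565 kWh × £0.172 = £441.18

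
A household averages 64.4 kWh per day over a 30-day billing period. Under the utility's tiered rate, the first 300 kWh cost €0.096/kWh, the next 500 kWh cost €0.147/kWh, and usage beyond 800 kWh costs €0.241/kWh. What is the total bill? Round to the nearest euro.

€375

Usage = 64.4 kWh/day × 30 days = 1932 kWh
First 300 kWh × €0.096 = €28.80
Next 500 kWh × €0.147 = €73.50
Remaining 1132 kWh × €0.241 = €272.81
Total = €375.11 ≈ €375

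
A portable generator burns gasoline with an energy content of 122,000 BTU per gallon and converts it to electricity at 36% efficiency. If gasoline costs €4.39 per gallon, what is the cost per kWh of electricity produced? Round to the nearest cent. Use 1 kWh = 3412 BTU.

€0.34

Electrical output per gallon = 122,000 BTU × 0.36 / 3412 BTU/kWh = 12.87 kWh
Cost per kWh = €4.39 / 12.87 kWh = €0.341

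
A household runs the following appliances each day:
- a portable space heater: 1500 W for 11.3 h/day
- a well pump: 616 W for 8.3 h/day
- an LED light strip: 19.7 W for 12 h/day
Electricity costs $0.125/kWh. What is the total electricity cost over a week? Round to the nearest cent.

portable space heater: 1500 W × 11.3 h × 7 d = 118,650 Wh = 118.7 kWh
well pump: 616 W × 8.3 h × 7 d = 35,790 Wh = 35.79 kWh
LED light strip: 19.7 W × 12 h × 7 d = 1,655 Wh = 1.655 kWh
Total energy = 118.7 + 35.79 + 1.655 = 156.1 kWh
Cost = 156.1 kWh × $0.125 = $19.51

$19.51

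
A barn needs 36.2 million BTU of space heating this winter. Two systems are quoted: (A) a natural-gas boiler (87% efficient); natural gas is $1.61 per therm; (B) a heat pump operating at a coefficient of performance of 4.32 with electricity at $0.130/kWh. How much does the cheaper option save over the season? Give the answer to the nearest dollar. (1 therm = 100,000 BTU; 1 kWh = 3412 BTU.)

Heat load = 36.2 × 10⁶ BTU = 36,200,000 BTU
Gas: input = 36,200,000 / 0.87 = 41,609,195 BTU = 416.1 therm → 416.1 × $1.61 = $669.91
Heat pump: 36,200,000 BTU / 3412 = 10,610 kWh heat; / 4.32 = 2,456 kWh in → × $0.130 = $319.27
Difference = |$669.91 − $319.27| = $350.64 ≈ $351

$351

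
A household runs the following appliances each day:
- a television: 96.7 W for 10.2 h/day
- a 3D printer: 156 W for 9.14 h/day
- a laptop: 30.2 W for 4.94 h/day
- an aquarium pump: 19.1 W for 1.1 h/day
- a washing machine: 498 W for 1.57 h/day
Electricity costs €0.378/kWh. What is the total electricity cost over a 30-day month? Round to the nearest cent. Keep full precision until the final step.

television: 96.7 W × 10.2 h × 30 d = 29,590 Wh = 29.59 kWh
3D printer: 156 W × 9.14 h × 30 d = 42,775 Wh = 42.78 kWh
laptop: 30.2 W × 4.94 h × 30 d = 4,476 Wh = 4.476 kWh
aquarium pump: 19.1 W × 1.1 h × 30 d = 630 Wh = 0.6303 kWh
washing machine: 498 W × 1.57 h × 30 d = 23,456 Wh = 23.46 kWh
Total energy = 29.59 + 42.78 + 4.476 + 0.6303 + 23.46 = 100.9 kWh
Cost = 100.9 kWh × €0.378 = €38.15

€38.15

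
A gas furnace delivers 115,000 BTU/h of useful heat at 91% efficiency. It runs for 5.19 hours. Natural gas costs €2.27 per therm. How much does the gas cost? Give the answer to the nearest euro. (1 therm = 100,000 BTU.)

Heat delivered = 115,000 BTU/h × 5.19 h = 596,850 BTU
Gas input = 596,850 / 0.91 = 655,879 BTU
= 655,879 / 100,000 = 6.559 therm
Cost = 6.559 × €2.27/therm = €14.89 ≈ €15

€15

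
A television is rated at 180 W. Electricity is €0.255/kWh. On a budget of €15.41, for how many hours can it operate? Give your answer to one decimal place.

335.7 h

Energy budget = €15.41 / €0.255 per kWh = 60.43 kWh = 60,431 Wh
Runtime = 60,431 Wh / 180 W = 335.7 h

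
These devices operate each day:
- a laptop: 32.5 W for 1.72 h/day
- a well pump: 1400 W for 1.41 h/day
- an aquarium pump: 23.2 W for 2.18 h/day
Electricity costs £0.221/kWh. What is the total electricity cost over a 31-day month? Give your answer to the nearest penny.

£14.25

laptop: 32.5 W × 1.72 h × 31 d = 1,733 Wh = 1.733 kWh
well pump: 1400 W × 1.41 h × 31 d = 61,194 Wh = 61.19 kWh
aquarium pump: 23.2 W × 2.18 h × 31 d = 1,568 Wh = 1.568 kWh
Total energy = 1.733 + 61.19 + 1.568 = 64.49 kWh
Cost = 64.49 kWh × £0.221 = £14.25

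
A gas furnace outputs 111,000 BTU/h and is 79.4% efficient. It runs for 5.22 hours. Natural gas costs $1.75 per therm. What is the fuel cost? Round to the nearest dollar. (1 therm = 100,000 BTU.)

Heat delivered = 111,000 BTU/h × 5.22 h = 579,420 BTU
Gas input = 579,420 / 0.794 = 729,748 BTU
= 729,748 / 100,000 = 7.297 therm
Cost = 7.297 × $1.75/therm = $12.77 ≈ $13

$13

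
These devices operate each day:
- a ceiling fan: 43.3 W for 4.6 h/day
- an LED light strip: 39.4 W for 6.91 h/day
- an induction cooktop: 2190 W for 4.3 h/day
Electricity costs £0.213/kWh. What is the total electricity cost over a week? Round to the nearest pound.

ceiling fan: 43.3 W × 4.6 h × 7 d = 1,394 Wh = 1.394 kWh
LED light strip: 39.4 W × 6.91 h × 7 d = 1,906 Wh = 1.906 kWh
induction cooktop: 2190 W × 4.3 h × 7 d = 65,919 Wh = 65.92 kWh
Total energy = 1.394 + 1.906 + 65.92 = 69.22 kWh
Cost = 69.22 kWh × £0.213 = £14.74 ≈ £15

£15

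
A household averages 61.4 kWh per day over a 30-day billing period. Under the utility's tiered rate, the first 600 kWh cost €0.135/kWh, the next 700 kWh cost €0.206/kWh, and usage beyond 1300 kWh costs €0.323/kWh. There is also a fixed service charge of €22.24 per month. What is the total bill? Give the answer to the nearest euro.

Usage = 61.4 kWh/day × 30 days = 1842 kWh
First 600 kWh × €0.135 = €81.00
Next 700 kWh × €0.206 = €144.20
Remaining 542 kWh × €0.323 = €175.07
Energy charge = €400.27; + service €22.24 = €422.51 ≈ €423

€423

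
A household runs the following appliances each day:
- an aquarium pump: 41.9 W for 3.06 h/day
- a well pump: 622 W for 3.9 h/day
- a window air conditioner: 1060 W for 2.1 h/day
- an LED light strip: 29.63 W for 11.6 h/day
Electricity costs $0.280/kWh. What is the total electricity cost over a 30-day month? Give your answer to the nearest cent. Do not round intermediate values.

aquarium pump: 41.9 W × 3.06 h × 30 d = 3,846 Wh = 3.846 kWh
well pump: 622 W × 3.9 h × 30 d = 72,774 Wh = 72.77 kWh
window air conditioner: 1060 W × 2.1 h × 30 d = 66,780 Wh = 66.78 kWh
LED light strip: 29.63 W × 11.6 h × 30 d = 10,311 Wh = 10.31 kWh
Total energy = 3.846 + 72.77 + 66.78 + 10.31 = 153.7 kWh
Cost = 153.7 kWh × $0.280 = $43.04

$43.04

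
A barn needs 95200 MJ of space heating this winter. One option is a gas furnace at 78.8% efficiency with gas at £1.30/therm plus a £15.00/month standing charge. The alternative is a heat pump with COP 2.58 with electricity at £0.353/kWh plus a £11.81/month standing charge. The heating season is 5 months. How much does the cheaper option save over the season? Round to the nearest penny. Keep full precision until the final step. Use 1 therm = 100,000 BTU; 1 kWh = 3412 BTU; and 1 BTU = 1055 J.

£2113.88

Heat load = 95200 MJ = 95,200,000,000 J / 1055 = 90,236,967 BTU
Gas: input = 90,236,967 / 0.788 = 114,513,917 BTU = 1,145 therm → 1,145 × £1.30 = £1,488.68; + 5 × £15.00 standing = £1,563.68
Heat pump: 90,236,967 BTU / 3412 = 26,450 kWh heat; / 2.58 = 10,250 kWh in → × £0.353 = £3,618.52; + 5 × £11.81 standing = £3,677.57
Difference = |£1,563.68 − £3,677.57| = £2,113.88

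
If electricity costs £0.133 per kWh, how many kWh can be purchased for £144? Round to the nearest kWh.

1083 kWh

£144 / £0.133 per kWh = 1,083 kWh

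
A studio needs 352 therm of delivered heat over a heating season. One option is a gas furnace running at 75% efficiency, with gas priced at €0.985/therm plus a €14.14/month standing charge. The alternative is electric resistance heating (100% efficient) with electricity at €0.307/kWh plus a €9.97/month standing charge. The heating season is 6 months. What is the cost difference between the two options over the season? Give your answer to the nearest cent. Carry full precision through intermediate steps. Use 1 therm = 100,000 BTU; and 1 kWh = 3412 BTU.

Heat load = 352 therm × 100,000 = 35,200,000 BTU
Gas: input = 35,200,000 / 0.750 = 46,933,333 BTU = 469.3 therm → 469.3 × €0.985 = €462.29; + 6 × €14.14 standing = €547.13
Electric: 35,200,000 BTU / 3412 = 10,320 kWh → × €0.307 = €3,167.17; + 6 × €9.97 standing = €3,226.99
Difference = |€547.13 − €3,226.99| = €2,679.86

€2679.86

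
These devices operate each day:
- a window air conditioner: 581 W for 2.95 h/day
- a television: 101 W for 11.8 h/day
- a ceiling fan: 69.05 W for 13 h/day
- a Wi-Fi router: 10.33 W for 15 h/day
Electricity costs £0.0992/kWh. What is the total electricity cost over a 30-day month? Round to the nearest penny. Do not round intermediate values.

window air conditioner: 581 W × 2.95 h × 30 d = 51,418 Wh = 51.42 kWh
television: 101 W × 11.8 h × 30 d = 35,754 Wh = 35.75 kWh
ceiling fan: 69.05 W × 13 h × 30 d = 26,930 Wh = 26.93 kWh
Wi-Fi router: 10.33 W × 15 h × 30 d = 4,648 Wh = 4.649 kWh
Total energy = 51.42 + 35.75 + 26.93 + 4.649 = 118.8 kWh
Cost = 118.8 kWh × £0.0992 = £11.78

£11.78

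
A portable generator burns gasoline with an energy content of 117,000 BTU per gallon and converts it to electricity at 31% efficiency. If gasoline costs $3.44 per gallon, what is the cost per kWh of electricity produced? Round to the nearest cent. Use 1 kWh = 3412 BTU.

$0.32

Electrical output per gallon = 117,000 BTU × 0.31 / 3412 BTU/kWh = 10.63 kWh
Cost per kWh = $3.44 / 10.63 kWh = $0.324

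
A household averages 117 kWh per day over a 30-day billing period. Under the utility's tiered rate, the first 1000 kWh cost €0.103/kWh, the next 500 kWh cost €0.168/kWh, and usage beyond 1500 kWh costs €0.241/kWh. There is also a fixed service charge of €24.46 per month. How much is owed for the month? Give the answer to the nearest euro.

€696

Usage = 117 kWh/day × 30 days = 3510 kWh
First 1000 kWh × €0.103 = €103.00
Next 500 kWh × €0.168 = €84.00
Remaining 2010 kWh × €0.241 = €484.41
Energy charge = €671.41; + service €24.46 = €695.87 ≈ €696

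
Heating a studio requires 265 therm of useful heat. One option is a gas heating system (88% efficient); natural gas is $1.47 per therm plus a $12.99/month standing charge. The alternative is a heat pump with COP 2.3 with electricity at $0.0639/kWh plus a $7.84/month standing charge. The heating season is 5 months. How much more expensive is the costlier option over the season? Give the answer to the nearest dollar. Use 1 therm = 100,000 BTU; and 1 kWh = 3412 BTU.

$253

Heat load = 265 therm × 100,000 = 26,500,000 BTU
Gas: input = 26,500,000 / 0.88 = 30,113,636 BTU = 301.1 therm → 301.1 × $1.47 = $442.67; + 5 × $12.99 standing = $507.62
Heat pump: 26,500,000 BTU / 3412 = 7,767 kWh heat; / 2.3 = 3,377 kWh in → × $0.0639 = $215.78; + 5 × $7.84 standing = $254.98
Difference = |$507.62 − $254.98| = $252.64 ≈ $253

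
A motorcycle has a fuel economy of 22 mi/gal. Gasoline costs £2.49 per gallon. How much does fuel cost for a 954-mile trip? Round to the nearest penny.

Fuel = 954 mi / 22 mpg = 43.36 gal
Cost = 43.36 gal × £2.49/gal = £107.98

£107.98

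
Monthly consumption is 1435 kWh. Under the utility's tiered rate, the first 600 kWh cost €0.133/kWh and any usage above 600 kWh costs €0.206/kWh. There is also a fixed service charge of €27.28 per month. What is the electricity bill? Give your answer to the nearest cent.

€279.09

First 600 kWh × €0.133 = €79.80
Remaining 835 kWh × €0.206 = €172.01
Energy charge = €251.81; + service €27.28 = €279.09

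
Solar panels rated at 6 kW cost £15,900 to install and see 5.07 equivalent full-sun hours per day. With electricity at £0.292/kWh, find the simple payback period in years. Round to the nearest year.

5 years

Daily generation = 6 kW × 5.07 h = 30.42 kWh
Annual generation = 30.42 × 365 = 11103 kWh
Annual savings = 11103 × £0.292 = £3,242.16
Payback = £15,900 / £3,242.16 = 4.9 years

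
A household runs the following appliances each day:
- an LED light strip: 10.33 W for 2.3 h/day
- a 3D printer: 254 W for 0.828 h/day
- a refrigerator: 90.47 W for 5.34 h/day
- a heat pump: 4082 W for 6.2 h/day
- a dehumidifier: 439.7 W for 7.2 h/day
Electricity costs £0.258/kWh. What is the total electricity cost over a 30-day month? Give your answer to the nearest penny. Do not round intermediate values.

LED light strip: 10.33 W × 2.3 h × 30 d = 713 Wh = 0.7128 kWh
3D printer: 254 W × 0.828 h × 30 d = 6,309 Wh = 6.309 kWh
refrigerator: 90.47 W × 5.34 h × 30 d = 14,493 Wh = 14.49 kWh
heat pump: 4082 W × 6.2 h × 30 d = 759,252 Wh = 759.3 kWh
dehumidifier: 439.7 W × 7.2 h × 30 d = 94,975 Wh = 94.98 kWh
Total energy = 0.7128 + 6.309 + 14.49 + 759.3 + 94.98 = 875.7 kWh
Cost = 875.7 kWh × £0.258 = £225.94

£225.94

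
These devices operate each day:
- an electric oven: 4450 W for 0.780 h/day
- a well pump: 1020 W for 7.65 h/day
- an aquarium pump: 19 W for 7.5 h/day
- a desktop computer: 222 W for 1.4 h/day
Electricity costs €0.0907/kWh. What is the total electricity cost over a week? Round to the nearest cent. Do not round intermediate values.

€7.45

electric oven: 4450 W × 0.780 h × 7 d = 24,297 Wh = 24.3 kWh
well pump: 1020 W × 7.65 h × 7 d = 54,621 Wh = 54.62 kWh
aquarium pump: 19 W × 7.5 h × 7 d = 998 Wh = 0.9975 kWh
desktop computer: 222 W × 1.4 h × 7 d = 2,176 Wh = 2.176 kWh
Total energy = 24.3 + 54.62 + 0.9975 + 2.176 = 82.09 kWh
Cost = 82.09 kWh × €0.0907 = €7.45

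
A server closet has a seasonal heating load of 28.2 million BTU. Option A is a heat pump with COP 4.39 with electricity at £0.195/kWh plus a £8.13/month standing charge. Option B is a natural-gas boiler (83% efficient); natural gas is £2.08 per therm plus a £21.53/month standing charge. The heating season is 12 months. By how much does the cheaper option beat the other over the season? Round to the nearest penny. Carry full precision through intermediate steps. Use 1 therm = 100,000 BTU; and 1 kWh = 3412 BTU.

£500.38

Heat load = 28.2 × 10⁶ BTU = 28,200,000 BTU
Gas: input = 28,200,000 / 0.830 = 33,975,904 BTU = 339.8 therm → 339.8 × £2.08 = £706.70; + 12 × £21.53 standing = £965.06
Heat pump: 28,200,000 BTU / 3412 = 8,265 kWh heat; / 4.39 = 1,883 kWh in → × £0.195 = £367.12; + 12 × £8.13 standing = £464.68
Difference = |£965.06 − £464.68| = £500.38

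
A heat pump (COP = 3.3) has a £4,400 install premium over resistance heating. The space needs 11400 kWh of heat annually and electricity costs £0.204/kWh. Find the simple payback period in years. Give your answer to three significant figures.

Resistance: 11400 kWh × £0.204 = £2,325.60/yr
Heat pump: 11400 / 3.3 = 3455 kWh in → × £0.204 = £704.73/yr
Annual savings = £1,620.87
Payback = £4,400 / £1,620.87 = 2.71 years

2.71 years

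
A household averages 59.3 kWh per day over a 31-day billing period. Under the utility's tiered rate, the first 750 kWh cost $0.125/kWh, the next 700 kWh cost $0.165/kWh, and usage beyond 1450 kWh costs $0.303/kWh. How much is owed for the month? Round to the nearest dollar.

$327

Usage = 59.3 kWh/day × 31 days = 1838.3 kWh
First 750 kWh × $0.125 = $93.75
Next 700 kWh × $0.165 = $115.50
Remaining 388.3 kWh × $0.303 = $117.65
Total = $326.90 ≈ $327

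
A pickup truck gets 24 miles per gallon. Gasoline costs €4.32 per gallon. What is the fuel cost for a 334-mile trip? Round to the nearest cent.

€60.12

Fuel = 334 mi / 24 mpg = 13.92 gal
Cost = 13.92 gal × €4.32/gal = €60.12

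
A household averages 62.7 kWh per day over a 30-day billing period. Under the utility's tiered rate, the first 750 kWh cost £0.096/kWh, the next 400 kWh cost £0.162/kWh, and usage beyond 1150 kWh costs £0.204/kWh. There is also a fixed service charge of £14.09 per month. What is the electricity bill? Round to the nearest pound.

Usage = 62.7 kWh/day × 30 days = 1881 kWh
First 750 kWh × £0.096 = £72.00
Next 400 kWh × £0.162 = £64.80
Remaining 731 kWh × £0.204 = £149.12
Energy charge = £285.92; + service £14.09 = £300.01 ≈ £300

£300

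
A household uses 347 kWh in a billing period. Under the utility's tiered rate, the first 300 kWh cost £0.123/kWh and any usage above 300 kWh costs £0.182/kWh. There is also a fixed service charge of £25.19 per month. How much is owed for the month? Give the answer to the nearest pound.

£71

First 300 kWh × £0.123 = £36.90
Remaining 47 kWh × £0.182 = £8.55
Energy charge = £45.45; + service £25.19 = £70.64 ≈ £71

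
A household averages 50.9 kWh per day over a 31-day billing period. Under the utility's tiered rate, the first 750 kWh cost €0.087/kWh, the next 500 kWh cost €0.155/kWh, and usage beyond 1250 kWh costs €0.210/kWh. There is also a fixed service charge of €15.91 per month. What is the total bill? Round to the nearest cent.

€227.52

Usage = 50.9 kWh/day × 31 days = 1577.9 kWh
First 750 kWh × €0.087 = €65.25
Next 500 kWh × €0.155 = €77.50
Remaining 327.9 kWh × €0.210 = €68.86
Energy charge = €211.61; + service €15.91 = €227.52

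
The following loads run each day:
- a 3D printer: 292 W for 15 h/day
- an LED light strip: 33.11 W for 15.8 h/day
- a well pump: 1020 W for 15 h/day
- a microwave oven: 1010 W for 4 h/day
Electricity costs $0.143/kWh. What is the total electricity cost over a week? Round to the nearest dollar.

$24

3D printer: 292 W × 15 h × 7 d = 30,660 Wh = 30.66 kWh
LED light strip: 33.11 W × 15.8 h × 7 d = 3,662 Wh = 3.662 kWh
well pump: 1020 W × 15 h × 7 d = 107,100 Wh = 107.1 kWh
microwave oven: 1010 W × 4 h × 7 d = 28,280 Wh = 28.28 kWh
Total energy = 30.66 + 3.662 + 107.1 + 28.28 = 169.7 kWh
Cost = 169.7 kWh × $0.143 = $24.27 ≈ $24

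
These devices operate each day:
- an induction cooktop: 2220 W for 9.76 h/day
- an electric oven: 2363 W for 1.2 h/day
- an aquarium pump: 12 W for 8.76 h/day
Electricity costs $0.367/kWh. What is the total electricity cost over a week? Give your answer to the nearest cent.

$63.22

induction cooktop: 2220 W × 9.76 h × 7 d = 151,670 Wh = 151.7 kWh
electric oven: 2363 W × 1.2 h × 7 d = 19,849 Wh = 19.85 kWh
aquarium pump: 12 W × 8.76 h × 7 d = 736 Wh = 0.7358 kWh
Total energy = 151.7 + 19.85 + 0.7358 = 172.3 kWh
Cost = 172.3 kWh × $0.367 = $63.22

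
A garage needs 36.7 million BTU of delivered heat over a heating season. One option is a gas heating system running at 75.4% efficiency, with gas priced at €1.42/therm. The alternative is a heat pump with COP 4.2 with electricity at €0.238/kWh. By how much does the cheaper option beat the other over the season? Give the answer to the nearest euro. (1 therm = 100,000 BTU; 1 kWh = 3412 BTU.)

Heat load = 36.7 × 10⁶ BTU = 36,700,000 BTU
Gas: input = 36,700,000 / 0.754 = 48,673,740 BTU = 486.7 therm → 486.7 × €1.42 = €691.17
Heat pump: 36,700,000 BTU / 3412 = 10,760 kWh heat; / 4.2 = 2,561 kWh in → × €0.238 = €609.52
Difference = |€691.17 − €609.52| = €81.65 ≈ €82

€82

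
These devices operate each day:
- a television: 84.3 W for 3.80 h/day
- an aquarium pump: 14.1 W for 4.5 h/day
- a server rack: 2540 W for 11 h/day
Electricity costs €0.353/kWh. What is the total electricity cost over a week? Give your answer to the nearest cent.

television: 84.3 W × 3.80 h × 7 d = 2,242 Wh = 2.242 kWh
aquarium pump: 14.1 W × 4.5 h × 7 d = 444 Wh = 0.4441 kWh
server rack: 2540 W × 11 h × 7 d = 195,580 Wh = 195.6 kWh
Total energy = 2.242 + 0.4441 + 195.6 = 198.3 kWh
Cost = 198.3 kWh × €0.353 = €69.99

€69.99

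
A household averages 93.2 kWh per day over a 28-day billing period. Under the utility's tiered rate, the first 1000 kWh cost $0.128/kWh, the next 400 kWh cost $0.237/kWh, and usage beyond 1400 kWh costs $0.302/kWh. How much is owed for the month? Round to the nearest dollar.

$588

Usage = 93.2 kWh/day × 28 days = 2609.6 kWh
First 1000 kWh × $0.128 = $128.00
Next 400 kWh × $0.237 = $94.80
Remaining 1209.6 kWh × $0.302 = $365.30
Total = $588.10 ≈ $588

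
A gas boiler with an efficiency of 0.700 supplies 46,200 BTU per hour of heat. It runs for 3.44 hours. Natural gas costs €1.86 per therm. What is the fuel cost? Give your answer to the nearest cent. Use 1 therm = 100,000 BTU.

€4.22

Heat delivered = 46,200 BTU/h × 3.44 h = 158,928 BTU
Gas input = 158,928 / 0.700 = 227,040 BTU
= 227,040 / 100,000 = 2.27 therm
Cost = 2.27 × €1.86/therm = €4.22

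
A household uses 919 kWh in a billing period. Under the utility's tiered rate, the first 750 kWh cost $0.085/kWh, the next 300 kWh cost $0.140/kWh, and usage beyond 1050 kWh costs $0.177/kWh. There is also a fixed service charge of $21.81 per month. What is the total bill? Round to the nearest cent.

$109.22

First 750 kWh × $0.085 = $63.75
Next 169 kWh × $0.140 = $23.66
Remaining tier: 0 kWh (not reached)
Energy charge = $87.41; + service $21.81 = $109.22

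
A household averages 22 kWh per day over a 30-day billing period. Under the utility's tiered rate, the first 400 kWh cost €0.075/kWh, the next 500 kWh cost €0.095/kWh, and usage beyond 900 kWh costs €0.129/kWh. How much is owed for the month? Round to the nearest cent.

Usage = 22 kWh/day × 30 days = 660 kWh
First 400 kWh × €0.075 = €30.00
Next 260 kWh × €0.095 = €24.70
Remaining tier: 0 kWh (not reached)
Total = €54.70

€54.70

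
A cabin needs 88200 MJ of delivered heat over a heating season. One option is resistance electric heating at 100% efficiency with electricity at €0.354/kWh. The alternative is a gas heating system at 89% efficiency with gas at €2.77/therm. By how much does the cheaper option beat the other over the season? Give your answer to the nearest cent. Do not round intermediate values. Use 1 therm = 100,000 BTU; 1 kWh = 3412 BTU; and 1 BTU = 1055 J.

€6071.83

Heat load = 88200 MJ = 88,200,000,000 J / 1055 = 83,601,896 BTU
Gas: input = 83,601,896 / 0.890 = 93,934,714 BTU = 939.3 therm → 939.3 × €2.77 = €2,601.99
Electric: 83,601,896 BTU / 3412 = 24,500 kWh → × €0.354 = €8,673.82
Difference = |€2,601.99 − €8,673.82| = €6,071.83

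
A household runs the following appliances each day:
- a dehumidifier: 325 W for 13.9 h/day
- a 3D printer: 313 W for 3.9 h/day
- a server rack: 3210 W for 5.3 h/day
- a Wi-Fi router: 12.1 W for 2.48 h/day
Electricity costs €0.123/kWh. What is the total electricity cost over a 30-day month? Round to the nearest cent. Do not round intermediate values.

€84.06

dehumidifier: 325 W × 13.9 h × 30 d = 135,525 Wh = 135.5 kWh
3D printer: 313 W × 3.9 h × 30 d = 36,621 Wh = 36.62 kWh
server rack: 3210 W × 5.3 h × 30 d = 510,390 Wh = 510.4 kWh
Wi-Fi router: 12.1 W × 2.48 h × 30 d = 900 Wh = 0.9002 kWh
Total energy = 135.5 + 36.62 + 510.4 + 0.9002 = 683.4 kWh
Cost = 683.4 kWh × €0.123 = €84.06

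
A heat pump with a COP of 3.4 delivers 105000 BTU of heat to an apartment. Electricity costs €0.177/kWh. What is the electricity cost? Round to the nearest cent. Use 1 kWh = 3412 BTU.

Heat delivered = 105,000 BTU / 3412 = 30.77 kWh
Electrical input = 30.77 kWh / 3.4 = 9.051 kWh
Cost = 9.051 × €0.177/kWh = €1.60

€1.60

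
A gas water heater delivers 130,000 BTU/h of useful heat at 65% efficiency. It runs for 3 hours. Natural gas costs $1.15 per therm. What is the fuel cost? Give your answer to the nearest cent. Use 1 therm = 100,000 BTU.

Heat delivered = 130,000 BTU/h × 3 h = 390,000 BTU
Gas input = 390,000 / 0.65 = 600,000 BTU
= 600,000 / 100,000 = 6 therm
Cost = 6 × $1.15/therm = $6.90

$6.90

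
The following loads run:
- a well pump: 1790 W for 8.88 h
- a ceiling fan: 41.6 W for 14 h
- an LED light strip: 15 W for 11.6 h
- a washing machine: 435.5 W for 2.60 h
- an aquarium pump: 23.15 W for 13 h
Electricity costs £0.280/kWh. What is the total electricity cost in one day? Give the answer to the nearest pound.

£5

well pump: 1790 W × 8.88 h = 15,895 Wh = 15.9 kWh
ceiling fan: 41.6 W × 14 h = 582 Wh = 0.5824 kWh
LED light strip: 15 W × 11.6 h = 174 Wh = 0.174 kWh
washing machine: 435.5 W × 2.60 h = 1,132 Wh = 1.132 kWh
aquarium pump: 23.15 W × 13 h = 301 Wh = 0.3009 kWh
Total energy = 15.9 + 0.5824 + 0.174 + 1.132 + 0.3009 = 18.08 kWh
Cost = 18.08 kWh × £0.280 = £5.06 ≈ £5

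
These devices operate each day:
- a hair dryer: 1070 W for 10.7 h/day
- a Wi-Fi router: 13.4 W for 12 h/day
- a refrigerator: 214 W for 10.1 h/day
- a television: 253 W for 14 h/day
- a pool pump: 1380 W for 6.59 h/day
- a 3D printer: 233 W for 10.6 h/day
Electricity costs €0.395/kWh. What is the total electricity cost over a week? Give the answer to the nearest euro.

hair dryer: 1070 W × 10.7 h × 7 d = 80,143 Wh = 80.14 kWh
Wi-Fi router: 13.4 W × 12 h × 7 d = 1,126 Wh = 1.126 kWh
refrigerator: 214 W × 10.1 h × 7 d = 15,130 Wh = 15.13 kWh
television: 253 W × 14 h × 7 d = 24,794 Wh = 24.79 kWh
pool pump: 1380 W × 6.59 h × 7 d = 63,659 Wh = 63.66 kWh
3D printer: 233 W × 10.6 h × 7 d = 17,289 Wh = 17.29 kWh
Total energy = 80.14 + 1.126 + 15.13 + 24.79 + 63.66 + 17.29 = 202.1 kWh
Cost = 202.1 kWh × €0.395 = €79.85 ≈ €80

€80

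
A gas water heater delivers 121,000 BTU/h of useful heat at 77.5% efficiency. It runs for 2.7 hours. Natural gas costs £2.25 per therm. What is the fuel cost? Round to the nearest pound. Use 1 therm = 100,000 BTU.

£9

Heat delivered = 121,000 BTU/h × 2.7 h = 326,700 BTU
Gas input = 326,700 / 0.775 = 421,548 BTU
= 421,548 / 100,000 = 4.215 therm
Cost = 4.215 × £2.25/therm = £9.48 ≈ £9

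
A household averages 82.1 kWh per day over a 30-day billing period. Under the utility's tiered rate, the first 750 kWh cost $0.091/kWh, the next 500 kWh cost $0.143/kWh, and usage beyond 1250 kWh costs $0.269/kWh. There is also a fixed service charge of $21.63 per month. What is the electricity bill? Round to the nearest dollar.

Usage = 82.1 kWh/day × 30 days = 2463 kWh
First 750 kWh × $0.091 = $68.25
Next 500 kWh × $0.143 = $71.50
Remaining 1213 kWh × $0.269 = $326.30
Energy charge = $466.05; + service $21.63 = $487.68 ≈ $488

$488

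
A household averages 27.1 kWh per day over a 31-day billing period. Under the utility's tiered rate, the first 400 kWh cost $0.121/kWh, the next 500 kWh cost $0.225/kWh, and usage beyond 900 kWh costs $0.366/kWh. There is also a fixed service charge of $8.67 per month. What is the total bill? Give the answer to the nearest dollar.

Usage = 27.1 kWh/day × 31 days = 840.1 kWh
First 400 kWh × $0.121 = $48.40
Next 440.1 kWh × $0.225 = $99.02
Remaining tier: 0 kWh (not reached)
Energy charge = $147.42; + service $8.67 = $156.09 ≈ $156

$156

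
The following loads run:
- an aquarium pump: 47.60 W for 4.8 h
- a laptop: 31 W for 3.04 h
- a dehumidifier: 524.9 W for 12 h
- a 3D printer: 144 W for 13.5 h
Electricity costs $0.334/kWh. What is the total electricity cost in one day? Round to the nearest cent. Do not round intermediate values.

aquarium pump: 47.60 W × 4.8 h = 228 Wh = 0.2285 kWh
laptop: 31 W × 3.04 h = 94 Wh = 0.09424 kWh
dehumidifier: 524.9 W × 12 h = 6,299 Wh = 6.299 kWh
3D printer: 144 W × 13.5 h = 1,944 Wh = 1.944 kWh
Total energy = 0.2285 + 0.09424 + 6.299 + 1.944 = 8.566 kWh
Cost = 8.566 kWh × $0.334 = $2.86

$2.86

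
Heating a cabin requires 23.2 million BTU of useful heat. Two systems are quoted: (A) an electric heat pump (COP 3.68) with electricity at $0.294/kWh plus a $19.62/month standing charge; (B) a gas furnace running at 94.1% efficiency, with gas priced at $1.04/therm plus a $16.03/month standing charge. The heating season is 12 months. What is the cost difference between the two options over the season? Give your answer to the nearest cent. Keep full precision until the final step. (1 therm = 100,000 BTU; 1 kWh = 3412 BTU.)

Heat load = 23.2 × 10⁶ BTU = 23,200,000 BTU
Gas: input = 23,200,000 / 0.941 = 24,654,623 BTU = 246.5 therm → 246.5 × $1.04 = $256.41; + 12 × $16.03 standing = $448.77
Heat pump: 23,200,000 BTU / 3412 = 6,800 kWh heat; / 3.68 = 1,848 kWh in → × $0.294 = $543.22; + 12 × $19.62 standing = $778.66
Difference = |$448.77 − $778.66| = $329.90

$329.90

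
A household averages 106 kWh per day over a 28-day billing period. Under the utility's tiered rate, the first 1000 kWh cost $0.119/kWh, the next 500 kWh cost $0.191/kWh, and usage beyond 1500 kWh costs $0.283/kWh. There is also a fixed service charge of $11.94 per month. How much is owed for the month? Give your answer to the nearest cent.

Usage = 106 kWh/day × 28 days = 2968 kWh
First 1000 kWh × $0.119 = $119.00
Next 500 kWh × $0.191 = $95.50
Remaining 1468 kWh × $0.283 = $415.44
Energy charge = $629.94; + service $11.94 = $641.88

$641.88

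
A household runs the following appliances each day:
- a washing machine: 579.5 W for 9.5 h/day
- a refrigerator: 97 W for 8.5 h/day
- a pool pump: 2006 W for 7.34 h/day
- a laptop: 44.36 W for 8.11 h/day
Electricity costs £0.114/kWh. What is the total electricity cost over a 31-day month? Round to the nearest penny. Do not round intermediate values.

washing machine: 579.5 W × 9.5 h × 31 d = 170,663 Wh = 170.7 kWh
refrigerator: 97 W × 8.5 h × 31 d = 25,560 Wh = 25.56 kWh
pool pump: 2006 W × 7.34 h × 31 d = 456,445 Wh = 456.4 kWh
laptop: 44.36 W × 8.11 h × 31 d = 11,153 Wh = 11.15 kWh
Total energy = 170.7 + 25.56 + 456.4 + 11.15 = 663.8 kWh
Cost = 663.8 kWh × £0.114 = £75.68

£75.68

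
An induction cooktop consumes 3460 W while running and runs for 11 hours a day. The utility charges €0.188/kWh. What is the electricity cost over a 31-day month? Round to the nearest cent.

Energy = 3460 W × 11 h/day × 31 days = 1,179,860 Wh = 1,180 kWh
Cost = 1,180 kWh × €0.188/kWh = €221.81

€221.81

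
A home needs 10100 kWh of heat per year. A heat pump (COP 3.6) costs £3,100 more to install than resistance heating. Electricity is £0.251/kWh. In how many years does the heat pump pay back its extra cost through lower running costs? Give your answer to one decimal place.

1.7 years

Resistance: 10100 kWh × £0.251 = £2,535.10/yr
Heat pump: 10100 / 3.6 = 2806 kWh in → × £0.251 = £704.19/yr
Annual savings = £1,830.91
Payback = £3,100 / £1,830.91 = 1.69 years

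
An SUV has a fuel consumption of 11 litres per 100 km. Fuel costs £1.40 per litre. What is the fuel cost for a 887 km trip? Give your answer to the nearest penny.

Fuel = 11 L/100 km × 887 km / 100 = 97.57 L
Cost = 97.57 L × £1.40/L = £136.60

£136.60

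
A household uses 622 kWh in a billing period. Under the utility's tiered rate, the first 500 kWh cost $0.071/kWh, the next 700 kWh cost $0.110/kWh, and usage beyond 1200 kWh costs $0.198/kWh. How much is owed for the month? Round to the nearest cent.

$48.92

First 500 kWh × $0.071 = $35.50
Next 122 kWh × $0.110 = $13.42
Remaining tier: 0 kWh (not reached)
Total = $48.92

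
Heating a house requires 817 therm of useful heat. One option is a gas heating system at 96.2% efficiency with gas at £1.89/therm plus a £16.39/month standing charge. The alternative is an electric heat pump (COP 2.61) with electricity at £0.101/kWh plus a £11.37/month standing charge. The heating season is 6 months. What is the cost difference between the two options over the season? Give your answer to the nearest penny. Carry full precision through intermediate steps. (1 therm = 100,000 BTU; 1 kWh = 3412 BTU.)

Heat load = 817 therm × 100,000 = 81,700,000 BTU
Gas: input = 81,700,000 / 0.962 = 84,927,235 BTU = 849.3 therm → 849.3 × £1.89 = £1,605.12; + 6 × £16.39 standing = £1,703.46
Heat pump: 81,700,000 BTU / 3412 = 23,940 kWh heat; / 2.61 = 9,174 kWh in → × £0.101 = £926.60; + 6 × £11.37 standing = £994.82
Difference = |£1,703.46 − £994.82| = £708.64

£708.64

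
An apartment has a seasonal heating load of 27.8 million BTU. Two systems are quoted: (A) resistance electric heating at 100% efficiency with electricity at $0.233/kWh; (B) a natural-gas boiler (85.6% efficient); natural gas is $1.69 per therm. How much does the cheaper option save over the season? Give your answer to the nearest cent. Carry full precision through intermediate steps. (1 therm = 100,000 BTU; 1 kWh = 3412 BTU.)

$1349.56

Heat load = 27.8 × 10⁶ BTU = 27,800,000 BTU
Gas: input = 27,800,000 / 0.856 = 32,476,636 BTU = 324.8 therm → 324.8 × $1.69 = $548.86
Electric: 27,800,000 BTU / 3412 = 8,148 kWh → × $0.233 = $1,898.42
Difference = |$548.86 − $1,898.42| = $1,349.56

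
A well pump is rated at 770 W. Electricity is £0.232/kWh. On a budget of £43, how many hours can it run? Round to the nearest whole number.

Energy budget = £43 / £0.232 per kWh = 185.3 kWh = 185,345 Wh
Runtime = 185,345 Wh / 770 W = 240.7 h

241 h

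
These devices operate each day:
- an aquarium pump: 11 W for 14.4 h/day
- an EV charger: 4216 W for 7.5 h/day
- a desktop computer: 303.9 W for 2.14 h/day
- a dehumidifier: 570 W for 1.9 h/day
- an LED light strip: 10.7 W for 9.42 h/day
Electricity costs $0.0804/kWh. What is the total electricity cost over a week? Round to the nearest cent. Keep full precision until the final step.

aquarium pump: 11 W × 14.4 h × 7 d = 1,109 Wh = 1.109 kWh
EV charger: 4216 W × 7.5 h × 7 d = 221,340 Wh = 221.3 kWh
desktop computer: 303.9 W × 2.14 h × 7 d = 4,552 Wh = 4.552 kWh
dehumidifier: 570 W × 1.9 h × 7 d = 7,581 Wh = 7.581 kWh
LED light strip: 10.7 W × 9.42 h × 7 d = 706 Wh = 0.7056 kWh
Total energy = 1.109 + 221.3 + 4.552 + 7.581 + 0.7056 = 235.3 kWh
Cost = 235.3 kWh × $0.0804 = $18.92

$18.92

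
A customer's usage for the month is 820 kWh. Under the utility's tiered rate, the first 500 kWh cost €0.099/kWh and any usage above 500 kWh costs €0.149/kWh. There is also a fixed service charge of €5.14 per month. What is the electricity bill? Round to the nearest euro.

€102

First 500 kWh × €0.099 = €49.50
Remaining 320 kWh × €0.149 = €47.68
Energy charge = €97.18; + service €5.14 = €102.32 ≈ €102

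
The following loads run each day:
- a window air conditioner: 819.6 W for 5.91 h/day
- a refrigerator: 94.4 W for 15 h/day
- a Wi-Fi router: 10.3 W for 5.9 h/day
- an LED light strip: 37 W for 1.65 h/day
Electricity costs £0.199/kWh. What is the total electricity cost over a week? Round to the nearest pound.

£9

window air conditioner: 819.6 W × 5.91 h × 7 d = 33,907 Wh = 33.91 kWh
refrigerator: 94.4 W × 15 h × 7 d = 9,912 Wh = 9.912 kWh
Wi-Fi router: 10.3 W × 5.9 h × 7 d = 425 Wh = 0.4254 kWh
LED light strip: 37 W × 1.65 h × 7 d = 427 Wh = 0.4273 kWh
Total energy = 33.91 + 9.912 + 0.4254 + 0.4273 = 44.67 kWh
Cost = 44.67 kWh × £0.199 = £8.89 ≈ £9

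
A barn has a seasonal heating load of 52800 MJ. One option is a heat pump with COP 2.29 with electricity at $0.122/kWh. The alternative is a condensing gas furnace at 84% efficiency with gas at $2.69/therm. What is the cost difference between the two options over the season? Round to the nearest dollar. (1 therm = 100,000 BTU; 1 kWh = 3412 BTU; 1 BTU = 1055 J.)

Heat load = 52800 MJ = 52,800,000,000 J / 1055 = 50,047,393 BTU
Gas: input = 50,047,393 / 0.84 = 59,580,230 BTU = 595.8 therm → 595.8 × $2.69 = $1,602.71
Heat pump: 50,047,393 BTU / 3412 = 14,670 kWh heat; / 2.29 = 6,405 kWh in → × $0.122 = $781.44
Difference = |$1,602.71 − $781.44| = $821.27 ≈ $821

$821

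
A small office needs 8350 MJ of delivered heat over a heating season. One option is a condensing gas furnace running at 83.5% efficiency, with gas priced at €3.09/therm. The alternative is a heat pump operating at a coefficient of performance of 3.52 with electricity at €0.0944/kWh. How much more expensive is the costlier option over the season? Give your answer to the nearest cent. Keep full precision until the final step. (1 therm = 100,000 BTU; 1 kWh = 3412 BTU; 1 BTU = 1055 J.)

€230.68

Heat load = 8350 MJ = 8,350,000,000 J / 1055 = 7,914,692 BTU
Gas: input = 7,914,692 / 0.835 = 9,478,673 BTU = 94.79 therm → 94.79 × €3.09 = €292.89
Heat pump: 7,914,692 BTU / 3412 = 2,320 kWh heat; / 3.52 = 659 kWh in → × €0.0944 = €62.21
Difference = |€292.89 − €62.21| = €230.68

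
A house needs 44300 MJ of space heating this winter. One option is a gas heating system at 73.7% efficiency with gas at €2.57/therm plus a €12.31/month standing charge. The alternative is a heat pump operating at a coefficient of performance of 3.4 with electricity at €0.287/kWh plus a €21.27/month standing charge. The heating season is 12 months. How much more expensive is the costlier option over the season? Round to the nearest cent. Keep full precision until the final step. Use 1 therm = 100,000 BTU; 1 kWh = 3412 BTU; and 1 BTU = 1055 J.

€317.90

Heat load = 44300 MJ = 44,300,000,000 J / 1055 = 41,990,521 BTU
Gas: input = 41,990,521 / 0.737 = 56,974,927 BTU = 569.7 therm → 569.7 × €2.57 = €1,464.26; + 12 × €12.31 standing = €1,611.98
Heat pump: 41,990,521 BTU / 3412 = 12,310 kWh heat; / 3.4 = 3,620 kWh in → × €0.287 = €1,038.83; + 12 × €21.27 standing = €1,294.07
Difference = |€1,611.98 − €1,294.07| = €317.90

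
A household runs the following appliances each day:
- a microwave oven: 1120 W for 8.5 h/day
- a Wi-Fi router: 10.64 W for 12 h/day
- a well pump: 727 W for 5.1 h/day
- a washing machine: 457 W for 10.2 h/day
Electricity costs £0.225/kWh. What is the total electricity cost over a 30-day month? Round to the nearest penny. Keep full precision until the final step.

£121.61

microwave oven: 1120 W × 8.5 h × 30 d = 285,600 Wh = 285.6 kWh
Wi-Fi router: 10.64 W × 12 h × 30 d = 3,830 Wh = 3.83 kWh
well pump: 727 W × 5.1 h × 30 d = 111,231 Wh = 111.2 kWh
washing machine: 457 W × 10.2 h × 30 d = 139,842 Wh = 139.8 kWh
Total energy = 285.6 + 3.83 + 111.2 + 139.8 = 540.5 kWh
Cost = 540.5 kWh × £0.225 = £121.61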